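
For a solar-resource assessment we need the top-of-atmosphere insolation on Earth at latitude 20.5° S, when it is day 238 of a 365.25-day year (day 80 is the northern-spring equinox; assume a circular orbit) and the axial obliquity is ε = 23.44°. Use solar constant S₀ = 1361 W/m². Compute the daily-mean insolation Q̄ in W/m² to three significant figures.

Solar longitude: λ_s = 360° × (238 − 80)/365.25 = 155.729°.
sin δ = sin 23.44° × sin 155.729° = 0.16351, so δ = +9.411°.
cos H₀ = −tan(-20.5°) tan(+9.411°) = 0.0620, H₀ = 1.5088 rad.
Bracket: H₀ sin φ sin δ + cos φ cos δ sin H₀ = 1.5088×-0.35021×0.16351 + 0.93667×0.98654×0.99808 = -0.086398 + 0.922288 = 0.835890.
Q̄ = (S₀/π) × [bracket] = (1361/π) × 0.835890 = 362.1 W/m².

Q̄ ≈ 362 W/m²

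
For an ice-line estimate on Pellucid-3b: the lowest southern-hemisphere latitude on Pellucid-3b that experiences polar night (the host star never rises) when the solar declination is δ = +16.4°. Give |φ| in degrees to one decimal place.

|φ| = 73.6°

Polar night requires cos H₀ = −tan φ tan δ ≥ 1, i.e. tan φ tan δ ≤ −1.
The boundary is |tan φ| · |tan δ| = 1, so |φ| = 90° − |δ| = 90° − 16.4° = 73.6° in the southern hemisphere.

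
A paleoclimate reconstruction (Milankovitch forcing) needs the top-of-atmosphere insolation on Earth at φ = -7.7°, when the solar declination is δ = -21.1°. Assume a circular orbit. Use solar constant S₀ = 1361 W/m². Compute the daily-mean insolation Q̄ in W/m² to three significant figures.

Q̄ ≈ 434 W/m²

cos H₀ = −tan(-7.7°) tan(-21.100°) = -0.0522, H₀ = 1.6230 rad.
Bracket: H₀ sin φ sin δ + cos φ cos δ sin H₀ = 1.6230×-0.13399×-0.36000 + 0.99098×0.93295×0.99864 = 0.078288 + 0.923277 = 1.001565.
Q̄ = (S₀/π) × [bracket] = (1361/π) × 1.001565 = 433.9 W/m².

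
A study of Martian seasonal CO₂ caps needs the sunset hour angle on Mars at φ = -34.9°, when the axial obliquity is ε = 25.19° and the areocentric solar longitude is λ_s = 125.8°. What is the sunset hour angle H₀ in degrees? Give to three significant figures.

sin δ = sin 25.19° × sin 125.8° = 0.34521, so δ = +20.194°.
cos H₀ = −tan φ · tan δ = −tan(-34.9°) × tan(+20.194°) = 0.2566, so H₀ = 1.3113 rad = 75.13°.

H₀ = 75.1°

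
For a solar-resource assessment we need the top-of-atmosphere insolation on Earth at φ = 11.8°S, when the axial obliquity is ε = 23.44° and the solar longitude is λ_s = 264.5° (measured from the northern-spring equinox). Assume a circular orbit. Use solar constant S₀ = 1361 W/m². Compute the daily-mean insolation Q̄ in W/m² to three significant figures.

Solar declination: sin δ = sin ε · sin λ_s = sin 23.44° × sin 264.5° = -0.39596, so δ = -23.326°.
cos H₀ = −tan(-11.8°) tan(-23.326°) = -0.0901, H₀ = 1.6610 rad.
Bracket: H₀ sin φ sin δ + cos φ cos δ sin H₀ = 1.6610×-0.20450×-0.39596 + 0.97887×0.91827×0.99593 = 0.134498 + 0.895209 = 1.029707.
Q̄ = (S₀/π) × [bracket] = (1361/π) × 1.029707 = 446.1 W/m².

Q̄ ≈ 446 W/m²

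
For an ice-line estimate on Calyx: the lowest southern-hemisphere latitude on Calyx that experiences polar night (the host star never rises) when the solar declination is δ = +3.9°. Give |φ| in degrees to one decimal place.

Polar night requires cos H₀ = −tan φ tan δ ≥ 1, i.e. tan φ tan δ ≤ −1.
The boundary is |tan φ| · |tan δ| = 1, so |φ| = 90° − |δ| = 90° − 3.9° = 86.1° in the southern hemisphere.

|φ| = 86.1°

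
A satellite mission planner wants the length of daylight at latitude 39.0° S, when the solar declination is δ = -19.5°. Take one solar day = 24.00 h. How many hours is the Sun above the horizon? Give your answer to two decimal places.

14.22 h

cos H₀ = −tan φ · tan δ = −tan(-39.0°) × tan(-19.500°) = -0.2868, so H₀ = 1.8616 rad = 106.66°.
Daylight = 2H₀/(2π) × 24.00 h = (1.8616/π) × 24.00 = 14.22 h.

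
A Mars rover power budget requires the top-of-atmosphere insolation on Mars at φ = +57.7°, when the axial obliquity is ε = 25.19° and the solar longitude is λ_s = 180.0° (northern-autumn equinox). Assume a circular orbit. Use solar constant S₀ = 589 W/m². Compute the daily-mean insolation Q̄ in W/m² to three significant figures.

Q̄ ≈ 100 W/m²

Solar declination: sin δ = sin ε · sin λ_s = sin 25.19° × sin 180.0° = 0.00000, so δ = +0.000°.
cos H₀ = −tan(+57.7°) tan(+0.000°) = -0.0000, H₀ = 1.5708 rad.
Bracket: H₀ sin φ sin δ + cos φ cos δ sin H₀ = 1.5708×0.84526×0.00000 + 0.53435×1.00000×1.00000 = 0.000000 + 0.534350 = 0.534350.
Q̄ = (S₀/π) × [bracket] = (589/π) × 0.534350 = 100.2 W/m².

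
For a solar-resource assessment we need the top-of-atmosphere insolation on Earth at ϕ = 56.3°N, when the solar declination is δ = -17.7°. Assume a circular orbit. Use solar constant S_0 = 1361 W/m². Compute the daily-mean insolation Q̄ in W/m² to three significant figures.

cos h₀ = −tan(+56.3°) tan(-17.700°) = 0.4785, h₀ = 1.0718 rad.
Bracket: h₀ sin ϕ sin δ + cos ϕ cos δ sin h₀ = 1.0718×0.83195×-0.30403 + 0.55484×0.95266×0.87807 = -0.271099 + 0.464125 = 0.193026.
Q̄ = (S_0/π) × [bracket] = (1361/π) × 0.193026 = 83.62 W/m².

Q̄ ≈ 83.6 W/m²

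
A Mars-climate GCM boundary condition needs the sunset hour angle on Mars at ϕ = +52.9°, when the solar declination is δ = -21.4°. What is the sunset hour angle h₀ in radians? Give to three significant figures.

h₀ = 1.03 rad

cos h₀ = −tan ϕ · tan δ = −tan(+52.9°) × tan(-21.400°) = 0.5182, so h₀ = 1.0261 rad = 58.79°.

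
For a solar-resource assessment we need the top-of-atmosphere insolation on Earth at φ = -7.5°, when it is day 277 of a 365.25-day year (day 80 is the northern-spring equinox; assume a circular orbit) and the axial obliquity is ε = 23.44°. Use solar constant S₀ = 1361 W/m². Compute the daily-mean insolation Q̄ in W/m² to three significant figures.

Solar longitude: λ_s = 360° × (277 − 80)/365.25 = 194.168°.
sin δ = sin 23.44° × sin 194.168° = -0.09737, so δ = -5.588°.
cos H₀ = −tan(-7.5°) tan(-5.588°) = -0.0129, H₀ = 1.5837 rad.
Bracket: H₀ sin φ sin δ + cos φ cos δ sin H₀ = 1.5837×-0.13053×-0.09737 + 0.99144×0.99525×0.99992 = 0.020128 + 0.986652 = 1.006780.
Q̄ = (S₀/π) × [bracket] = (1361/π) × 1.006780 = 436.2 W/m².

Q̄ ≈ 436 W/m²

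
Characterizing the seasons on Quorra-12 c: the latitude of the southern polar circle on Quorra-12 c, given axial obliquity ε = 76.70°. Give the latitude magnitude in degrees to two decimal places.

13.30°

The polar circle is the lowest latitude that experiences at least one full rotation of continuous darkness at the northern-summer solstice; it lies at |ϕ| = 90° − ε = 90° − 76.70° = 13.30°.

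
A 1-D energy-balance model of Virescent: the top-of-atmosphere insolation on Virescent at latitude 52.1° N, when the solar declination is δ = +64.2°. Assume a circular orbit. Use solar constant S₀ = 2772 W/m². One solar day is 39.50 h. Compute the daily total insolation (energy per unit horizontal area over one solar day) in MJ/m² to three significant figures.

cos H₀ = −tan(+52.1°) tan(+64.200°) = -2.6572 ≤ −1 ⇒ polar day, H₀ = π.
Bracket: H₀ sin φ sin δ + cos φ cos δ sin H₀ = 3.1416×0.78908×0.90032 + 0.61429×0.43523×0.00000 = 2.231870 + 0.000000 = 2.231870.
Q̄ = (S₀/π) × [bracket] = (2772/π) × 2.231870 = 1969.3 W/m².
Daily total = Q̄ × 39.50 h × 3600 s/h = 1969.3 × 39.50 × 3600 / 10⁶ = 280.0 MJ/m².

280 MJ/m²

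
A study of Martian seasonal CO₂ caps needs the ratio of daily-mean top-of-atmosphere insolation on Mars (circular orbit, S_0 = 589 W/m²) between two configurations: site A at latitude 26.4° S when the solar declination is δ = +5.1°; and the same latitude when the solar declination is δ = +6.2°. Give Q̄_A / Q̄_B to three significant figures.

Q̄_A / Q̄_B ≈ 1.02

— Configuration A (ϕ=-26.4°):
cos h₀ = −tan(-26.4°) tan(+5.100°) = 0.0443, h₀ = 1.5265 rad.
Bracket: h₀ sin ϕ sin δ + cos ϕ cos δ sin h₀ = 1.5265×-0.44464×0.08889 + 0.89571×0.99604×0.99902 = -0.060333 + 0.891289 = 0.830956.
Q̄ = (S_0/π) × [bracket] = (589/π) × 0.830956 = 155.79 W/m².
— Configuration B (ϕ=-26.4°):
cos h₀ = −tan(-26.4°) tan(+6.200°) = 0.0539, h₀ = 1.5168 rad.
Bracket: h₀ sin ϕ sin δ + cos ϕ cos δ sin h₀ = 1.5168×-0.44464×0.10800 + 0.89571×0.99415×0.99854 = -0.072838 + 0.889170 = 0.816332.
Q̄ = (S_0/π) × [bracket] = (589/π) × 0.816332 = 153.05 W/m².
Ratio Q̄_A / Q̄_B = 155.79 / 153.05 = 1.018.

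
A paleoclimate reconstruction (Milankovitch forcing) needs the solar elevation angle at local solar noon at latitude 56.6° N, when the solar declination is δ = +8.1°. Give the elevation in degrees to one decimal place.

41.5°

At local noon the hour angle is zero, so the zenith angle equals |ϕ − δ| = |+56.6° − (+8.100°)| = 48.500°.
Elevation = 90° − 48.500° = 41.5°.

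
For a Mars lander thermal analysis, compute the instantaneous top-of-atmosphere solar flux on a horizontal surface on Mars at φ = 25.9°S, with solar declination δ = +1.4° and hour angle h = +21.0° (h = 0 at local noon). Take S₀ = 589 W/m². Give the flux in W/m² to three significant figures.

cos θ_z = sin φ sin δ + cos φ cos δ cos h = -0.010672 + 0.839559 = 0.828887.
Flux = S₀ · cos θ_z = 589 × 0.828887 = 488.2 W/m².

488 W/m²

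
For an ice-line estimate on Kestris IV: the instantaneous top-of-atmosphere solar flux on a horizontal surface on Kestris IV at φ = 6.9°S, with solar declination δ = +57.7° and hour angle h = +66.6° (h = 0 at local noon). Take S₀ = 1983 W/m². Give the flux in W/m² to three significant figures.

cos θ_z = sin φ sin δ + cos φ cos δ cos h = -0.101547 + 0.210680 = 0.109133.
Flux = S₀ · cos θ_z = 1983 × 0.109133 = 216.4 W/m².

216 W/m²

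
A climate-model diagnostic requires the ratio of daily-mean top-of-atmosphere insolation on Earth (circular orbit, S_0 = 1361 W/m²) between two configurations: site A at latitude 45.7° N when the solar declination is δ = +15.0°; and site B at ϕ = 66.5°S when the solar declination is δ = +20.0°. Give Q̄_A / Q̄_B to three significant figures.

— Configuration A (ϕ=+45.7°):
cos h₀ = −tan(+45.7°) tan(+15.000°) = -0.2746, h₀ = 1.8489 rad.
Bracket: h₀ sin ϕ sin δ + cos ϕ cos δ sin h₀ = 1.8489×0.71569×0.25882 + 0.69842×0.96593×0.96156 = 0.342481 + 0.648692 = 0.991173.
Q̄ = (S_0/π) × [bracket] = (1361/π) × 0.991173 = 429.40 W/m².
— Configuration B (ϕ=-66.5°):
cos h₀ = −tan(-66.5°) tan(+20.000°) = 0.8371, h₀ = 0.5789 rad.
Bracket: h₀ sin ϕ sin δ + cos ϕ cos δ sin h₀ = 0.5789×-0.91706×0.34202 + 0.39875×0.93969×0.54709 = -0.181574 + 0.204995 = 0.023421.
Q̄ = (S_0/π) × [bracket] = (1361/π) × 0.023421 = 10.146 W/m².
Ratio Q̄_A / Q̄_B = 429.40 / 10.146 = 42.32.

Q̄_A / Q̄_B ≈ 42.3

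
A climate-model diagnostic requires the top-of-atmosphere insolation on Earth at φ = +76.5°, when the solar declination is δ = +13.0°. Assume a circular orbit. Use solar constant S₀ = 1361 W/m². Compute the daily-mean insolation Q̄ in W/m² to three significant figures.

Q̄ ≈ 298 W/m²

cos H₀ = −tan(+76.5°) tan(+13.000°) = -0.9616, H₀ = 2.8637 rad.
Bracket: H₀ sin φ sin δ + cos φ cos δ sin H₀ = 2.8637×0.97237×0.22495 + 0.23345×0.97437×0.27433 = 0.626390 + 0.062401 = 0.688791.
Q̄ = (S₀/π) × [bracket] = (1361/π) × 0.688791 = 298.4 W/m².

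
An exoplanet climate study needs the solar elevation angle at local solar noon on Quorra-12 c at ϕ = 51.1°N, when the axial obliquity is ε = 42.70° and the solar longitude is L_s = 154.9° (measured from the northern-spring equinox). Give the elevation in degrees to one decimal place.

Solar declination: sin δ = sin ε · sin L_s = sin 42.70° × sin 154.9° = 0.28767, so δ = +16.719°.
At local noon the hour angle is zero, so the zenith angle equals |ϕ − δ| = |+51.1° − (+16.719°)| = 34.381°.
Elevation = 90° − 34.381° = 55.6°.

55.6°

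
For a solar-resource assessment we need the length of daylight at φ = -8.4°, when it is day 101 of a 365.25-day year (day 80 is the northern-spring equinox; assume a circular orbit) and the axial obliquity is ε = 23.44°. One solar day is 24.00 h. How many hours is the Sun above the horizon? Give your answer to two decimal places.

Solar longitude: λ_s = 360° × (101 − 80)/365.25 = 20.698°.
sin δ = sin 23.44° × sin 20.698° = 0.14060, so δ = +8.082°.
cos H₀ = −tan φ · tan δ = −tan(-8.4°) × tan(+8.082°) = 0.0210, so H₀ = 1.5498 rad = 88.80°.
Daylight = 2H₀/(2π) × 24.00 h = (1.5498/π) × 24.00 = 11.84 h.

11.84 h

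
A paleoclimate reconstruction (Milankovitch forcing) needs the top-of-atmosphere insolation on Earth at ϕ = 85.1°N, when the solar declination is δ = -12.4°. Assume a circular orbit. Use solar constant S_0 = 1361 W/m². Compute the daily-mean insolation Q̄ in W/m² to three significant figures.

cos h₀ = −tan(+85.1°) tan(-12.400°) = 2.5646 ≥ 1 ⇒ polar night, h₀ = 0 and Q̄ = 0.

Q̄ ≈ 0.00 W/m²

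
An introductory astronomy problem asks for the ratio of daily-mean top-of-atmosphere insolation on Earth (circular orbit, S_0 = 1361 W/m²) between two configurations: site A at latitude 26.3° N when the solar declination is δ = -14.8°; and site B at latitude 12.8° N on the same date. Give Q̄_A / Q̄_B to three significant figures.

— Configuration A (ϕ=+26.3°):
cos h₀ = −tan(+26.3°) tan(-14.800°) = 0.1306, h₀ = 1.4398 rad.
Bracket: h₀ sin ϕ sin δ + cos ϕ cos δ sin h₀ = 1.4398×0.44307×-0.25545 + 0.89649×0.96682×0.99144 = -0.162960 + 0.859325 = 0.696365.
Q̄ = (S_0/π) × [bracket] = (1361/π) × 0.696365 = 301.68 W/m².
— Configuration B (ϕ=+12.8°):
cos h₀ = −tan(+12.8°) tan(-14.800°) = 0.0600, h₀ = 1.5107 rad.
Bracket: h₀ sin ϕ sin δ + cos ϕ cos δ sin h₀ = 1.5107×0.22155×-0.25545 + 0.97515×0.96682×0.99820 = -0.085498 + 0.941097 = 0.855599.
Q̄ = (S_0/π) × [bracket] = (1361/π) × 0.855599 = 370.66 W/m².
Ratio Q̄_A / Q̄_B = 301.68 / 370.66 = 0.8139.

Q̄_A / Q̄_B ≈ 0.814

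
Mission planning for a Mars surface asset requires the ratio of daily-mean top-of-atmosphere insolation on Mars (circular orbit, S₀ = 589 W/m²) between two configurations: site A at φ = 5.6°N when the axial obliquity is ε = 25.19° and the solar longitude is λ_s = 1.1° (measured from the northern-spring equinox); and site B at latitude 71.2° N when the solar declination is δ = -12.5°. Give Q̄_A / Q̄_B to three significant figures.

Q̄_A / Q̄_B ≈ 16.0

— Configuration A (φ=+5.6°):
Solar declination: sin δ = sin ε · sin λ_s = sin 25.19° × sin 1.1° = 0.00817, so δ = +0.468°.
cos H₀ = −tan(+5.6°) tan(+0.468°) = -0.0008, H₀ = 1.5716 rad.
Bracket: H₀ sin φ sin δ + cos φ cos δ sin H₀ = 1.5716×0.09758×0.00817 + 0.99523×0.99997×1.00000 = 0.001253 + 0.995200 = 0.996453.
Q̄ = (S₀/π) × [bracket] = (589/π) × 0.996453 = 186.82 W/m².
— Configuration B (φ=+71.2°):
cos H₀ = −tan(+71.2°) tan(-12.500°) = 0.6512, H₀ = 0.8616 rad.
Bracket: H₀ sin φ sin δ + cos φ cos δ sin H₀ = 0.8616×0.94665×-0.21644 + 0.32227×0.97630×0.75889 = -0.176536 + 0.238771 = 0.062235.
Q̄ = (S₀/π) × [bracket] = (589/π) × 0.062235 = 11.668 W/m².
Ratio Q̄_A / Q̄_B = 186.82 / 11.668 = 16.01.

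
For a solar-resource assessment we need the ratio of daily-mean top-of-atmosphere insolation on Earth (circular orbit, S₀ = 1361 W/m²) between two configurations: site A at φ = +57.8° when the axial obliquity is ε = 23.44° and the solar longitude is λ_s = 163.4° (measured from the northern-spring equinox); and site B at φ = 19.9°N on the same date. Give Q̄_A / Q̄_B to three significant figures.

— Configuration A (φ=+57.8°):
Solar declination: sin δ = sin ε · sin λ_s = sin 23.44° × sin 163.4° = 0.11364, so δ = +6.525°.
cos H₀ = −tan(+57.8°) tan(+6.525°) = -0.1816, H₀ = 1.7534 rad.
Bracket: H₀ sin φ sin δ + cos φ cos δ sin H₀ = 1.7534×0.84619×0.11364 + 0.53288×0.99352×0.98337 = 0.168609 + 0.520623 = 0.689232.
Q̄ = (S₀/π) × [bracket] = (1361/π) × 0.689232 = 298.59 W/m².
— Configuration B (φ=+19.9°):
cos H₀ = −tan(+19.9°) tan(+6.525°) = -0.0414, H₀ = 1.6122 rad.
Bracket: H₀ sin φ sin δ + cos φ cos δ sin H₀ = 1.6122×0.34038×0.11364 + 0.94029×0.99352×0.99914 = 0.062361 + 0.933394 = 0.995755.
Q̄ = (S₀/π) × [bracket] = (1361/π) × 0.995755 = 431.38 W/m².
Ratio Q̄_A / Q̄_B = 298.59 / 431.38 = 0.6922.

Q̄_A / Q̄_B ≈ 0.692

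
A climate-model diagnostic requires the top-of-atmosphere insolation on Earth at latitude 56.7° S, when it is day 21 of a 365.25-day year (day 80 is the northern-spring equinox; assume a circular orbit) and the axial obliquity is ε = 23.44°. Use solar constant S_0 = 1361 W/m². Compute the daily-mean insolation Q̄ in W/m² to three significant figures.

Solar longitude: L_s = 360° × (21 − 80)/365.25 = -58.152°, i.e. -58.152° + 360° = 301.848°.
sin δ = sin 23.44° × sin 301.848° = -0.33790, so δ = -19.749°.
cos h₀ = −tan(-56.7°) tan(-19.749°) = -0.5466, h₀ = 2.1490 rad.
Bracket: h₀ sin ϕ sin δ + cos ϕ cos δ sin h₀ = 2.1490×-0.83581×-0.33790 + 0.54902×0.94118×0.83742 = 0.606921 + 0.432717 = 1.039638.
Q̄ = (S_0/π) × [bracket] = (1361/π) × 1.039638 = 450.4 W/m².

Q̄ ≈ 450 W/m²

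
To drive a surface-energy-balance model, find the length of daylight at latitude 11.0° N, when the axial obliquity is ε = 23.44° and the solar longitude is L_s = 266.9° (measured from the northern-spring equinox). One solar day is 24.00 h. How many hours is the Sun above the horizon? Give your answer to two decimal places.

Solar declination: sin δ = sin ε · sin L_s = sin 23.44° × sin 266.9° = -0.39721, so δ = -23.404°.
cos h₀ = −tan ϕ · tan δ = −tan(+11.0°) × tan(-23.404°) = 0.0841, so h₀ = 1.4866 rad = 85.17°.
Daylight = 2h₀/(2π) × 24.00 h = (1.4866/π) × 24.00 = 11.36 h.

11.36 h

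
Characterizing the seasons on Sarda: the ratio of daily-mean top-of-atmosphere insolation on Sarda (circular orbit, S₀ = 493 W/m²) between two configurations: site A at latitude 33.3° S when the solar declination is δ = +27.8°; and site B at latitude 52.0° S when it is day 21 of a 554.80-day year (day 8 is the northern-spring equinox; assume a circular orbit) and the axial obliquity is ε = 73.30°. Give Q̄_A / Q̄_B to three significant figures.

— Configuration A (φ=-33.3°):
cos H₀ = −tan(-33.3°) tan(+27.800°) = 0.3463, H₀ = 1.2171 rad.
Bracket: H₀ sin φ sin δ + cos φ cos δ sin H₀ = 1.2171×-0.54902×0.46639 + 0.83581×0.88458×0.93811 = -0.311648 + 0.693583 = 0.381935.
Q̄ = (S₀/π) × [bracket] = (493/π) × 0.381935 = 59.936 W/m².
— Configuration B (φ=-52.0°):
Solar longitude: λ_s = 360° × (21 − 8)/554.80 = 8.435°.
sin δ = sin 73.30° × sin 8.435° = 0.14051, so δ = +8.077°.
cos H₀ = −tan(-52.0°) tan(+8.077°) = 0.1816, H₀ = 1.3881 rad.
Bracket: H₀ sin φ sin δ + cos φ cos δ sin H₀ = 1.3881×-0.78801×0.14051 + 0.61566×0.99008×0.98336 = -0.153695 + 0.599410 = 0.445715.
Q̄ = (S₀/π) × [bracket] = (493/π) × 0.445715 = 69.945 W/m².
Ratio Q̄_A / Q̄_B = 59.936 / 69.945 = 0.8569.

Q̄_A / Q̄_B ≈ 0.857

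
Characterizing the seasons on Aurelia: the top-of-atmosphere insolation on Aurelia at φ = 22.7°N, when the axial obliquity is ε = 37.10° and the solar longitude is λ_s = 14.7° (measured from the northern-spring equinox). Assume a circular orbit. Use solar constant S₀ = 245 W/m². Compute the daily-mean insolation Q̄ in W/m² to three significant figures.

Q̄ ≈ 78.5 W/m²

Solar declination: sin δ = sin ε · sin λ_s = sin 37.10° × sin 14.7° = 0.15307, so δ = +8.805°.
cos H₀ = −tan(+22.7°) tan(+8.805°) = -0.0648, H₀ = 1.6356 rad.
Bracket: H₀ sin φ sin δ + cos φ cos δ sin H₀ = 1.6356×0.38591×0.15307 + 0.92254×0.98822×0.99790 = 0.096617 + 0.909758 = 1.006375.
Q̄ = (S₀/π) × [bracket] = (245/π) × 1.006375 = 78.48 W/m².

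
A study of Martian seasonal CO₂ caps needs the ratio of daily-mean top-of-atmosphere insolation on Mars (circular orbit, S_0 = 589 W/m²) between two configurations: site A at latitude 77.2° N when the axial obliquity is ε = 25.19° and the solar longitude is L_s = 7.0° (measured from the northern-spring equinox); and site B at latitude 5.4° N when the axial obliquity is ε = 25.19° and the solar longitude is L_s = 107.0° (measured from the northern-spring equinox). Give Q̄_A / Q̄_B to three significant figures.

— Configuration A (ϕ=+77.2°):
Solar declination: sin δ = sin ε · sin L_s = sin 25.19° × sin 7.0° = 0.05187, so δ = +2.973°.
cos h₀ = −tan(+77.2°) tan(+2.973°) = -0.2286, h₀ = 1.8015 rad.
Bracket: h₀ sin ϕ sin δ + cos ϕ cos δ sin h₀ = 1.8015×0.97515×0.05187 + 0.22155×0.99865×0.97352 = 0.091122 + 0.215392 = 0.306514.
Q̄ = (S_0/π) × [bracket] = (589/π) × 0.306514 = 57.467 W/m².
— Configuration B (ϕ=+5.4°):
Solar declination: sin δ = sin ε · sin L_s = sin 25.19° × sin 107.0° = 0.40702, so δ = +24.018°.
cos h₀ = −tan(+5.4°) tan(+24.018°) = -0.0421, h₀ = 1.6129 rad.
Bracket: h₀ sin ϕ sin δ + cos ϕ cos δ sin h₀ = 1.6129×0.09411×0.40702 + 0.99556×0.91342×0.99911 = 0.061782 + 0.908555 = 0.970337.
Q̄ = (S_0/π) × [bracket] = (589/π) × 0.970337 = 181.92 W/m².
Ratio Q̄_A / Q̄_B = 57.467 / 181.92 = 0.3159.

Q̄_A / Q̄_B ≈ 0.316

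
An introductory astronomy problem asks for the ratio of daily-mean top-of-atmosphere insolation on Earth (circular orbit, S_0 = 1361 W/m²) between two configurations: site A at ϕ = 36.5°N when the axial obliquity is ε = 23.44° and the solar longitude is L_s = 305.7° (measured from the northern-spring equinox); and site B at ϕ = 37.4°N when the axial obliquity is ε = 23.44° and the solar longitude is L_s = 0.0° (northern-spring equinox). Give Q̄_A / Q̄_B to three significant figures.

— Configuration A (ϕ=+36.5°):
Solar declination: sin δ = sin ε · sin L_s = sin 23.44° × sin 305.7° = -0.32304, so δ = -18.847°.
cos h₀ = −tan(+36.5°) tan(-18.847°) = 0.2526, h₀ = 1.3155 rad.
Bracket: h₀ sin ϕ sin δ + cos ϕ cos δ sin h₀ = 1.3155×0.59482×-0.32304 + 0.80386×0.94639×0.96758 = -0.252774 + 0.736101 = 0.483327.
Q̄ = (S_0/π) × [bracket] = (1361/π) × 0.483327 = 209.39 W/m².
— Configuration B (ϕ=+37.4°):
Solar declination: sin δ = sin ε · sin L_s = sin 23.44° × sin 0.0° = 0.00000, so δ = +0.000°.
cos h₀ = −tan(+37.4°) tan(+0.000°) = -0.0000, h₀ = 1.5708 rad.
Bracket: h₀ sin ϕ sin δ + cos ϕ cos δ sin h₀ = 1.5708×0.60738×0.00000 + 0.79441×1.00000×1.00000 = 0.000000 + 0.794410 = 0.794410.
Q̄ = (S_0/π) × [bracket] = (1361/π) × 0.794410 = 344.15 W/m².
Ratio Q̄_A / Q̄_B = 209.39 / 344.15 = 0.6084.

Q̄_A / Q̄_B ≈ 0.608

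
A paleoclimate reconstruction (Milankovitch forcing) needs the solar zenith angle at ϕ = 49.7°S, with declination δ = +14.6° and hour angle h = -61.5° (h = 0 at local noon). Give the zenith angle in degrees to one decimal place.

θ_z = 83.9°

cos θ_z = sin ϕ sin δ + cos ϕ cos δ cos h = -0.192245 + 0.298656 = 0.106411.
θ_z = arccos(0.106411) = 83.9°.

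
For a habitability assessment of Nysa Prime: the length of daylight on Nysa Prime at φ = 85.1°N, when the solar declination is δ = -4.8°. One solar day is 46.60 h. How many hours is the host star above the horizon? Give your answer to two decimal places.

3.01 h

cos H₀ = −tan φ · tan δ = −tan(+85.1°) × tan(-4.800°) = 0.9795, so H₀ = 0.2029 rad = 11.62°.
Daylight = 2H₀/(2π) × 46.60 h = (0.2029/π) × 46.60 = 3.01 h.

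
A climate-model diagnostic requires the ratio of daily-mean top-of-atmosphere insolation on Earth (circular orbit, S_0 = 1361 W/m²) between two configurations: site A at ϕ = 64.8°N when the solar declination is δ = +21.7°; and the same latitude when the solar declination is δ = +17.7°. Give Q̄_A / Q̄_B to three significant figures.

— Configuration A (ϕ=+64.8°):
cos h₀ = −tan(+64.8°) tan(+21.700°) = -0.8457, h₀ = 2.5786 rad.
Bracket: h₀ sin ϕ sin δ + cos ϕ cos δ sin h₀ = 2.5786×0.90483×0.36975 + 0.42578×0.92913×0.53369 = 0.862699 + 0.211130 = 1.073829.
Q̄ = (S_0/π) × [bracket] = (1361/π) × 1.073829 = 465.20 W/m².
— Configuration B (ϕ=+64.8°):
cos h₀ = −tan(+64.8°) tan(+17.700°) = -0.6782, h₀ = 2.3161 rad.
Bracket: h₀ sin ϕ sin δ + cos ϕ cos δ sin h₀ = 2.3161×0.90483×0.30403 + 0.42578×0.95266×0.73487 = 0.637149 + 0.298081 = 0.935230.
Q̄ = (S_0/π) × [bracket] = (1361/π) × 0.935230 = 405.16 W/m².
Ratio Q̄_A / Q̄_B = 465.20 / 405.16 = 1.148.

Q̄_A / Q̄_B ≈ 1.15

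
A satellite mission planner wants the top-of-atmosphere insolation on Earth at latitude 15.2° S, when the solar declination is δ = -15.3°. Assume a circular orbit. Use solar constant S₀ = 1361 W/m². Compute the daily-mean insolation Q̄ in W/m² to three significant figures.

cos H₀ = −tan(-15.2°) tan(-15.300°) = -0.0743, H₀ = 1.6452 rad.
Bracket: H₀ sin φ sin δ + cos φ cos δ sin H₀ = 1.6452×-0.26219×-0.26387 + 0.96502×0.96456×0.99723 = 0.113822 + 0.928241 = 1.042063.
Q̄ = (S₀/π) × [bracket] = (1361/π) × 1.042063 = 451.4 W/m².

Q̄ ≈ 451 W/m²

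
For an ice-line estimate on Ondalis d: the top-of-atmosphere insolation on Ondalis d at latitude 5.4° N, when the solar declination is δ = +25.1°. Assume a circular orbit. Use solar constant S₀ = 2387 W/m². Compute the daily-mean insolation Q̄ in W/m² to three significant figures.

Q̄ ≈ 733 W/m²

cos H₀ = −tan(+5.4°) tan(+25.100°) = -0.0443, H₀ = 1.6151 rad.
Bracket: H₀ sin φ sin δ + cos φ cos δ sin H₀ = 1.6151×0.09411×0.42420 + 0.99556×0.90557×0.99902 = 0.064477 + 0.900666 = 0.965143.
Q̄ = (S₀/π) × [bracket] = (2387/π) × 0.965143 = 733.3 W/m².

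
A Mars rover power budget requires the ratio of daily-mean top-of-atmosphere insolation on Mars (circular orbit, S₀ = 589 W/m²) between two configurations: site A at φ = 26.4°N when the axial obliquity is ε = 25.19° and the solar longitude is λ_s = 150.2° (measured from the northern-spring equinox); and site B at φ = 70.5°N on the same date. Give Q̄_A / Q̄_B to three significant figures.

— Configuration A (φ=+26.4°):
Solar declination: sin δ = sin ε · sin λ_s = sin 25.19° × sin 150.2° = 0.21152, so δ = +12.212°.
cos H₀ = −tan(+26.4°) tan(+12.212°) = -0.1074, H₀ = 1.6784 rad.
Bracket: H₀ sin φ sin δ + cos φ cos δ sin H₀ = 1.6784×0.44464×0.21152 + 0.89571×0.97737×0.99421 = 0.157854 + 0.870371 = 1.028225.
Q̄ = (S₀/π) × [bracket] = (589/π) × 1.028225 = 192.78 W/m².
— Configuration B (φ=+70.5°):
cos H₀ = −tan(+70.5°) tan(+12.212°) = -0.6112, H₀ = 2.2283 rad.
Bracket: H₀ sin φ sin δ + cos φ cos δ sin H₀ = 2.2283×0.94264×0.21152 + 0.33381×0.97737×0.79151 = 0.444295 + 0.258235 = 0.702530.
Q̄ = (S₀/π) × [bracket] = (589/π) × 0.702530 = 131.71 W/m².
Ratio Q̄_A / Q̄_B = 192.78 / 131.71 = 1.464.

Q̄_A / Q̄_B ≈ 1.46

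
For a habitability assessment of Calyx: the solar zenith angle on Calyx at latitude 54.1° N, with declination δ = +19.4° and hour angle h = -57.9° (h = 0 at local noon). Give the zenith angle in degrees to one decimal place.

cos θ_z = sin ϕ sin δ + cos ϕ cos δ cos h = 0.269064 + 0.293906 = 0.562970.
θ_z = arccos(0.562970) = 55.7°.

θ_z = 55.7°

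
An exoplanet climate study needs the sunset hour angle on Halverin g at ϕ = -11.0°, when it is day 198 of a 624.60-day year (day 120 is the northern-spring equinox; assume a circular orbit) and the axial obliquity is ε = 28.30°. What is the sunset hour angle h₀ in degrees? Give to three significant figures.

h₀ = 86.0°

Solar longitude: L_s = 360° × (198 − 120)/624.60 = 44.957°.
sin δ = sin 28.30° × sin 44.957° = 0.33498, so δ = +19.571°.
cos h₀ = −tan ϕ · tan δ = −tan(-11.0°) × tan(+19.571°) = 0.0691, so h₀ = 1.5016 rad = 86.04°.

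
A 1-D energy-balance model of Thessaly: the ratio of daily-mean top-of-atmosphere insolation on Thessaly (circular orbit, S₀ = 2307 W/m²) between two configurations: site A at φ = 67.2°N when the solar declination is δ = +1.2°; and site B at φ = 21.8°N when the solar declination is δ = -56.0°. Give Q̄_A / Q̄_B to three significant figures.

— Configuration A (φ=+67.2°):
cos H₀ = −tan(+67.2°) tan(+1.200°) = -0.0498, H₀ = 1.6206 rad.
Bracket: H₀ sin φ sin δ + cos φ cos δ sin H₀ = 1.6206×0.92186×0.02094 + 0.38752×0.99978×0.99876 = 0.031284 + 0.386954 = 0.418238.
Q̄ = (S₀/π) × [bracket] = (2307/π) × 0.418238 = 307.13 W/m².
— Configuration B (φ=+21.8°):
cos H₀ = −tan(+21.8°) tan(-56.000°) = 0.5930, H₀ = 0.9360 rad.
Bracket: H₀ sin φ sin δ + cos φ cos δ sin H₀ = 0.9360×0.37137×-0.82904 + 0.92849×0.55919×0.80522 = -0.288176 + 0.418072 = 0.129896.
Q̄ = (S₀/π) × [bracket] = (2307/π) × 0.129896 = 95.388 W/m².
Ratio Q̄_A / Q̄_B = 307.13 / 95.388 = 3.220.

Q̄_A / Q̄_B ≈ 3.22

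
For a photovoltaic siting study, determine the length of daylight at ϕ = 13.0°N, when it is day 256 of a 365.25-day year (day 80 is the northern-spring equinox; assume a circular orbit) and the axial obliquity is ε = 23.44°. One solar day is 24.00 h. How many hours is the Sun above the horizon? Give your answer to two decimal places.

Solar longitude: L_s = 360° × (256 − 80)/365.25 = 173.470°.
sin δ = sin 23.44° × sin 173.470° = 0.04524, so δ = +2.593°.
cos h₀ = −tan ϕ · tan δ = −tan(+13.0°) × tan(+2.593°) = -0.0105, so h₀ = 1.5813 rad = 90.60°.
Daylight = 2h₀/(2π) × 24.00 h = (1.5813/π) × 24.00 = 12.08 h.

12.08 h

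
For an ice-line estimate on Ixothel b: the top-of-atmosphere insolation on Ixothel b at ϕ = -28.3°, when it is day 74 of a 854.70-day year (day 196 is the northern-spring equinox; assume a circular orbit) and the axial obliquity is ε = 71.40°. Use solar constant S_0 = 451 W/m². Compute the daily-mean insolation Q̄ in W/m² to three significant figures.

Solar longitude: L_s = 360° × (74 − 196)/854.70 = -51.386°, i.e. -51.386° + 360° = 308.614°.
sin δ = sin 71.40° × sin 308.614° = -0.74056, so δ = -47.779°.
cos h₀ = −tan(-28.3°) tan(-47.779°) = -0.5934, h₀ = 2.2061 rad.
Bracket: h₀ sin ϕ sin δ + cos ϕ cos δ sin h₀ = 2.2061×-0.47409×-0.74056 + 0.88048×0.67199×0.80492 = 0.774544 + 0.476250 = 1.250794.
Q̄ = (S_0/π) × [bracket] = (451/π) × 1.250794 = 179.6 W/m².

Q̄ ≈ 180 W/m²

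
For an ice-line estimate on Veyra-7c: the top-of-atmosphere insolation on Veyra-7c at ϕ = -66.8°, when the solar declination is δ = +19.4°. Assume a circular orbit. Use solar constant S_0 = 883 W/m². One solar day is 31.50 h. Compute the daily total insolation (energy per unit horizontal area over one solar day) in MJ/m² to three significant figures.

0.849 MJ/m²

cos h₀ = −tan(-66.8°) tan(+19.400°) = 0.8216, h₀ = 0.6065 rad.
Bracket: h₀ sin ϕ sin δ + cos ϕ cos δ sin h₀ = 0.6065×-0.91914×0.33216 + 0.39394×0.94322×0.57001 = -0.185165 + 0.211800 = 0.026635.
Q̄ = (S_0/π) × [bracket] = (883/π) × 0.026635 = 7.4862 W/m².
Daily total = Q̄ × 31.50 h × 3600 s/h = 7.4862 × 31.50 × 3600 / 10⁶ = 0.8489 MJ/m².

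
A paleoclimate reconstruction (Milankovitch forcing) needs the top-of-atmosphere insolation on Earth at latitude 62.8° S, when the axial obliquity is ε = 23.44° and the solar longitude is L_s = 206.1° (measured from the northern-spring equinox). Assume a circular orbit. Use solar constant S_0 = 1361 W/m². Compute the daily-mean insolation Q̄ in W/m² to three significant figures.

Solar declination: sin δ = sin ε · sin L_s = sin 23.44° × sin 206.1° = -0.17500, so δ = -10.079°.
cos h₀ = −tan(-62.8°) tan(-10.079°) = -0.3459, h₀ = 1.9239 rad.
Bracket: h₀ sin ϕ sin δ + cos ϕ cos δ sin h₀ = 1.9239×-0.88942×-0.17500 + 0.45710×0.98457×0.93829 = 0.299452 + 0.422275 = 0.721727.
Q̄ = (S_0/π) × [bracket] = (1361/π) × 0.721727 = 312.7 W/m².

Q̄ ≈ 313 W/m²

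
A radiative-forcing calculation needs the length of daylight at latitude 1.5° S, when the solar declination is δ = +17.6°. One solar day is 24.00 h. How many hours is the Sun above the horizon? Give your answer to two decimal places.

11.94 h

cos h₀ = −tan ϕ · tan δ = −tan(-1.5°) × tan(+17.600°) = 0.0083, so h₀ = 1.5625 rad = 89.52°.
Daylight = 2h₀/(2π) × 24.00 h = (1.5625/π) × 24.00 = 11.94 h.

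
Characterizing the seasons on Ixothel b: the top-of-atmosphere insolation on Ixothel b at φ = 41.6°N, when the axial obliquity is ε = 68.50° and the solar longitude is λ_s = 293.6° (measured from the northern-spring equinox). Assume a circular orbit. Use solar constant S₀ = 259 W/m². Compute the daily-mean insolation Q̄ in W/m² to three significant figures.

Solar declination: sin δ = sin ε · sin λ_s = sin 68.50° × sin 293.6° = -0.85260, so δ = -58.496°.
cos H₀ = −tan(+41.6°) tan(-58.496°) = 1.4486 ≥ 1 ⇒ polar night, H₀ = 0 and Q̄ = 0.

Q̄ ≈ 0.00 W/m²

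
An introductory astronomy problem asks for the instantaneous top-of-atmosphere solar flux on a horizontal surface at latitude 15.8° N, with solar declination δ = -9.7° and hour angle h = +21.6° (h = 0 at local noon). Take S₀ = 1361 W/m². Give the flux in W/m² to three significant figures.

1.14e+03 W/m²

cos θ_z = sin φ sin δ + cos φ cos δ cos h = -0.045876 + 0.881857 = 0.835981.
Flux = S₀ · cos θ_z = 1361 × 0.835981 = 1138 W/m².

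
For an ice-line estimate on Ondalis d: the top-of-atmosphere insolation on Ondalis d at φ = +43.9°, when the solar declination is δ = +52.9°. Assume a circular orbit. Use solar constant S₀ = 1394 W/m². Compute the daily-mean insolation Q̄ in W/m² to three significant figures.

Q̄ ≈ 771 W/m²

cos H₀ = −tan(+43.9°) tan(+52.900°) = -1.2724 ≤ −1 ⇒ polar day, H₀ = π.
Bracket: H₀ sin φ sin δ + cos φ cos δ sin H₀ = 3.1416×0.69340×0.79758 + 0.72055×0.60321×0.00000 = 1.737437 + 0.000000 = 1.737437.
Q̄ = (S₀/π) × [bracket] = (1394/π) × 1.737437 = 770.9 W/m².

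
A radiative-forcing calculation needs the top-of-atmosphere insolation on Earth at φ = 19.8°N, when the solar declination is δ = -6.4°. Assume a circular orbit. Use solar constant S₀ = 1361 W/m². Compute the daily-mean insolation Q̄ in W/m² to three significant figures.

cos H₀ = −tan(+19.8°) tan(-6.400°) = 0.0404, H₀ = 1.5304 rad.
Bracket: H₀ sin φ sin δ + cos φ cos δ sin H₀ = 1.5304×0.33874×-0.11147 + 0.94088×0.99377×0.99918 = -0.057787 + 0.934252 = 0.876465.
Q̄ = (S₀/π) × [bracket] = (1361/π) × 0.876465 = 379.7 W/m².

Q̄ ≈ 380 W/m²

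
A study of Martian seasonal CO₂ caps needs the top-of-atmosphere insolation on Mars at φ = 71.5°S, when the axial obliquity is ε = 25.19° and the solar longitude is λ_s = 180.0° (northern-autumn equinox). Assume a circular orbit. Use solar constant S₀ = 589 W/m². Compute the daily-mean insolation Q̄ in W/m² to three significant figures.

Solar declination: sin δ = sin ε · sin λ_s = sin 25.19° × sin 180.0° = 0.00000, so δ = +0.000°.
cos H₀ = −tan(-71.5°) tan(+0.000°) = 0.0000, H₀ = 1.5708 rad.
Bracket: H₀ sin φ sin δ + cos φ cos δ sin H₀ = 1.5708×-0.94832×0.00000 + 0.31730×1.00000×1.00000 = -0.000000 + 0.317300 = 0.317300.
Q̄ = (S₀/π) × [bracket] = (589/π) × 0.317300 = 59.49 W/m².

Q̄ ≈ 59.5 W/m²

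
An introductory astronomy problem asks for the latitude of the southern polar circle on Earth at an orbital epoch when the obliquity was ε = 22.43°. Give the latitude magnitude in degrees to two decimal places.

67.57°

The polar circle is the lowest latitude that experiences at least one full rotation of continuous darkness at the northern-summer solstice; it lies at |ϕ| = 90° − ε = 90° − 22.43° = 67.57°.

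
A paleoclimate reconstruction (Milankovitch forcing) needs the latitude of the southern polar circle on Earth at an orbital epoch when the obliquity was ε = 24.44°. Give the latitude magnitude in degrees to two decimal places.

65.56°

The polar circle is the lowest latitude that experiences at least one full rotation of continuous darkness at the northern-summer solstice; it lies at |ϕ| = 90° − ε = 90° − 24.44° = 65.56°.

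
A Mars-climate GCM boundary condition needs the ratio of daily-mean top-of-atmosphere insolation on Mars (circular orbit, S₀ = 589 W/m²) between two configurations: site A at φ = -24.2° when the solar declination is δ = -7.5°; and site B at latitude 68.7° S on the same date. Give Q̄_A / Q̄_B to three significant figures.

— Configuration A (φ=-24.2°):
cos H₀ = −tan(-24.2°) tan(-7.500°) = -0.0592, H₀ = 1.6300 rad.
Bracket: H₀ sin φ sin δ + cos φ cos δ sin H₀ = 1.6300×-0.40992×-0.13053 + 0.91212×0.99144×0.99825 = 0.087216 + 0.902730 = 0.989946.
Q̄ = (S₀/π) × [bracket] = (589/π) × 0.989946 = 185.60 W/m².
— Configuration B (φ=-68.7°):
cos H₀ = −tan(-68.7°) tan(-7.500°) = -0.3377, H₀ = 1.9152 rad.
Bracket: H₀ sin φ sin δ + cos φ cos δ sin H₀ = 1.9152×-0.93169×-0.13053 + 0.36325×0.99144×0.94126 = 0.232914 + 0.338986 = 0.571900.
Q̄ = (S₀/π) × [bracket] = (589/π) × 0.571900 = 107.22 W/m².
Ratio Q̄_A / Q̄_B = 185.60 / 107.22 = 1.731.

Q̄_A / Q̄_B ≈ 1.73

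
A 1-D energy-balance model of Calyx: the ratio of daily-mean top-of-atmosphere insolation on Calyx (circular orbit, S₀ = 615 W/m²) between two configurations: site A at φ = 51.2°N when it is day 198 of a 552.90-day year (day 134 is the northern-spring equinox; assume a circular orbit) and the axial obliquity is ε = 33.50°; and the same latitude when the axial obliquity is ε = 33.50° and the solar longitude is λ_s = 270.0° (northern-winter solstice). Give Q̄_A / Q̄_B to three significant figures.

Q̄_A / Q̄_B ≈ 29.9

— Configuration A (φ=+51.2°):
Solar longitude: λ_s = 360° × (198 − 134)/552.90 = 41.671°.
sin δ = sin 33.50° × sin 41.671° = 0.36696, so δ = +21.528°.
cos H₀ = −tan(+51.2°) tan(+21.528°) = -0.4906, H₀ = 2.0836 rad.
Bracket: H₀ sin φ sin δ + cos φ cos δ sin H₀ = 2.0836×0.77934×0.36696 + 0.62660×0.93024×0.87137 = 0.595882 + 0.507911 = 1.103793.
Q̄ = (S₀/π) × [bracket] = (615/π) × 1.103793 = 216.08 W/m².
— Configuration B (φ=+51.2°):
Solar declination: sin δ = sin ε · sin λ_s = sin 33.50° × sin 270.0° = -0.55194, so δ = -33.500°.
cos H₀ = −tan(+51.2°) tan(-33.500°) = 0.8232, H₀ = 0.6037 rad.
Bracket: H₀ sin φ sin δ + cos φ cos δ sin H₀ = 0.6037×0.77934×-0.55194 + 0.62660×0.83389×0.56772 = -0.259681 + 0.296642 = 0.036961.
Q̄ = (S₀/π) × [bracket] = (615/π) × 0.036961 = 7.2355 W/m².
Ratio Q̄_A / Q̄_B = 216.08 / 7.2355 = 29.86.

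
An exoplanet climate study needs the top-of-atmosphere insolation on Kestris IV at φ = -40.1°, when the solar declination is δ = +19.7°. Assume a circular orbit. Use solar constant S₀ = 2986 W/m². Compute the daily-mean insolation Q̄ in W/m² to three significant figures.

cos H₀ = −tan(-40.1°) tan(+19.700°) = 0.3015, H₀ = 1.2645 rad.
Bracket: H₀ sin φ sin δ + cos φ cos δ sin H₀ = 1.2645×-0.64412×0.33710 + 0.76492×0.94147×0.95346 = -0.274564 + 0.686633 = 0.412069.
Q̄ = (S₀/π) × [bracket] = (2986/π) × 0.412069 = 391.7 W/m².

Q̄ ≈ 392 W/m²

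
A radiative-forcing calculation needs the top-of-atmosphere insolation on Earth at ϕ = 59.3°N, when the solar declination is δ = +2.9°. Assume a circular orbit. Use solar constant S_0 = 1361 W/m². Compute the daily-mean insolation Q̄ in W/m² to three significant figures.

cos h₀ = −tan(+59.3°) tan(+2.900°) = -0.0853, h₀ = 1.6562 rad.
Bracket: h₀ sin ϕ sin δ + cos ϕ cos δ sin h₀ = 1.6562×0.85985×0.05059 + 0.51054×0.99872×0.99635 = 0.072044 + 0.508025 = 0.580069.
Q̄ = (S_0/π) × [bracket] = (1361/π) × 0.580069 = 251.3 W/m².

Q̄ ≈ 251 W/m²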